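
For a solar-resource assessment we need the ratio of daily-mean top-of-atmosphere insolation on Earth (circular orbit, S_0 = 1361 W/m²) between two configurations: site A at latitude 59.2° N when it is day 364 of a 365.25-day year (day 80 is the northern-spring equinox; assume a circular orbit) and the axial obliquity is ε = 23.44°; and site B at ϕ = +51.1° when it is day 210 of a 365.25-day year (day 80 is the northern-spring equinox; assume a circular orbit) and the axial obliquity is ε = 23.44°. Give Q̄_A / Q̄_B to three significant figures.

— Configuration A (ϕ=+59.2°):
Solar longitude: L_s = 360° × (364 − 80)/365.25 = 279.918°.
sin δ = sin 23.44° × sin 279.918° = -0.39184, so δ = -23.069°.
cos h₀ = −tan(+59.2°) tan(-23.069°) = 0.7145, h₀ = 0.7749 rad.
Bracket: h₀ sin ϕ sin δ + cos ϕ cos δ sin h₀ = 0.7749×0.85896×-0.39184 + 0.51204×0.92003×0.69968 = -0.260812 + 0.329614 = 0.068802.
Q̄ = (S_0/π) × [bracket] = (1361/π) × 0.068802 = 29.806 W/m².
— Configuration B (ϕ=+51.1°):
Solar longitude: L_s = 360° × (210 − 80)/365.25 = 128.131°.
sin δ = sin 23.44° × sin 128.131° = 0.31290, so δ = +18.234°.
cos h₀ = −tan(+51.1°) tan(+18.234°) = -0.4083, h₀ = 1.9914 rad.
Bracket: h₀ sin ϕ sin δ + cos ϕ cos δ sin h₀ = 1.9914×0.77824×0.31290 + 0.62796×0.94979×0.91286 = 0.484928 + 0.544457 = 1.029385.
Q̄ = (S_0/π) × [bracket] = (1361/π) × 1.029385 = 445.95 W/m².
Ratio Q̄_A / Q̄_B = 29.806 / 445.95 = 0.06684.

Q̄_A / Q̄_B ≈ 0.0668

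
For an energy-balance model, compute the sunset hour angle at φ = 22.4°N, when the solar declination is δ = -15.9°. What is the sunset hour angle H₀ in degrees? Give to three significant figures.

cos H₀ = −tan φ · tan δ = −tan(+22.4°) × tan(-15.900°) = 0.1174, so H₀ = 1.4531 rad = 83.26°.

H₀ = 83.3°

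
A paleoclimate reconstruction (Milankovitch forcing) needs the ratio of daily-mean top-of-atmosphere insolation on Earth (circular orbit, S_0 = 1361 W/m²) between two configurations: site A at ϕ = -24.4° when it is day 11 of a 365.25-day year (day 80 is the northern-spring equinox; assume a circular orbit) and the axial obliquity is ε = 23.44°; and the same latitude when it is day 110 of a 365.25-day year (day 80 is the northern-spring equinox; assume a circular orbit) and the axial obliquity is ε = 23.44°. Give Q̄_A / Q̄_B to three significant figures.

— Configuration A (ϕ=-24.4°):
Solar longitude: L_s = 360° × (11 − 80)/365.25 = -68.008°, i.e. -68.008° + 360° = 291.992°.
sin δ = sin 23.44° × sin 291.992° = -0.36884, so δ = -21.644°.
cos h₀ = −tan(-24.4°) tan(-21.644°) = -0.1800, h₀ = 1.7518 rad.
Bracket: h₀ sin ϕ sin δ + cos ϕ cos δ sin h₀ = 1.7518×-0.41310×-0.36884 + 0.91068×0.92949×0.98367 = 0.266918 + 0.832645 = 1.099563.
Q̄ = (S_0/π) × [bracket] = (1361/π) × 1.099563 = 476.35 W/m².
— Configuration B (ϕ=-24.4°):
Solar longitude: L_s = 360° × (110 − 80)/365.25 = 29.569°.
sin δ = sin 23.44° × sin 29.569° = 0.19630, so δ = +11.320°.
cos h₀ = −tan(-24.4°) tan(+11.320°) = 0.0908, h₀ = 1.4799 rad.
Bracket: h₀ sin ϕ sin δ + cos ϕ cos δ sin h₀ = 1.4799×-0.41310×0.19630 + 0.91068×0.98054×0.99587 = -0.120007 + 0.889270 = 0.769263.
Q̄ = (S_0/π) × [bracket] = (1361/π) × 0.769263 = 333.26 W/m².
Ratio Q̄_A / Q̄_B = 476.35 / 333.26 = 1.429.

Q̄_A / Q̄_B ≈ 1.43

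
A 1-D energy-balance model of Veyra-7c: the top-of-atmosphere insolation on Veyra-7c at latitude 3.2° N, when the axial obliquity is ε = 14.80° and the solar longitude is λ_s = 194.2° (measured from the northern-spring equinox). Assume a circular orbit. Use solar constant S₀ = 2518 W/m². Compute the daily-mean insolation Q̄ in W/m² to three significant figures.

Q̄ ≈ 794 W/m²

Solar declination: sin δ = sin ε · sin λ_s = sin 14.80° × sin 194.2° = -0.06266, so δ = -3.593°.
cos H₀ = −tan(+3.2°) tan(-3.593°) = 0.0035, H₀ = 1.5673 rad.
Bracket: H₀ sin φ sin δ + cos φ cos δ sin H₀ = 1.5673×0.05582×-0.06266 + 0.99844×0.99803×0.99999 = -0.005482 + 0.996463 = 0.990981.
Q̄ = (S₀/π) × [bracket] = (2518/π) × 0.990981 = 794.3 W/m².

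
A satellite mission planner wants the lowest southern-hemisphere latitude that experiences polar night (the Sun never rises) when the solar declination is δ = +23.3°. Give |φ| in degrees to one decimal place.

|φ| = 66.7°

Polar night requires cos H₀ = −tan φ tan δ ≥ 1, i.e. tan φ tan δ ≤ −1.
The boundary is |tan φ| · |tan δ| = 1, so |φ| = 90° − |δ| = 90° − 23.3° = 66.7° in the southern hemisphere.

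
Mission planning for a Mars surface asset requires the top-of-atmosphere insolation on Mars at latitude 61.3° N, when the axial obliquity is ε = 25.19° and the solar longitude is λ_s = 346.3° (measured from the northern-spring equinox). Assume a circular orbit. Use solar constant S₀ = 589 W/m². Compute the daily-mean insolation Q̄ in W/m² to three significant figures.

Q̄ ≈ 65.1 W/m²

Solar declination: sin δ = sin ε · sin λ_s = sin 25.19° × sin 346.3° = -0.10080, so δ = -5.785°.
cos H₀ = −tan(+61.3°) tan(-5.785°) = 0.1851, H₀ = 1.3847 rad.
Bracket: H₀ sin φ sin δ + cos φ cos δ sin H₀ = 1.3847×0.87715×-0.10080 + 0.48022×0.99491×0.98273 = -0.122431 + 0.469524 = 0.347093.
Q̄ = (S₀/π) × [bracket] = (589/π) × 0.347093 = 65.07 W/m².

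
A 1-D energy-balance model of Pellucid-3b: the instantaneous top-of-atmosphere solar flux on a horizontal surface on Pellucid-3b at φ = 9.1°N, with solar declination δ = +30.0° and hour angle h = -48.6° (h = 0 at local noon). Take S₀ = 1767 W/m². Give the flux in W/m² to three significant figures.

1.14e+03 W/m²

cos θ_z = sin φ sin δ + cos φ cos δ cos h = 0.079079 + 0.565505 = 0.644584.
Flux = S₀ · cos θ_z = 1767 × 0.644584 = 1139 W/m².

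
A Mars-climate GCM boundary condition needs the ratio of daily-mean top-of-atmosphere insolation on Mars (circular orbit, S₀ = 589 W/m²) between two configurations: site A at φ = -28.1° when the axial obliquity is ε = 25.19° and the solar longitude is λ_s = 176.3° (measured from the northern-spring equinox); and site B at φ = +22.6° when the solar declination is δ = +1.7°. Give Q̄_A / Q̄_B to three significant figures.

Q̄_A / Q̄_B ≈ 0.916

— Configuration A (φ=-28.1°):
Solar declination: sin δ = sin ε · sin λ_s = sin 25.19° × sin 176.3° = 0.02747, so δ = +1.574°.
cos H₀ = −tan(-28.1°) tan(+1.574°) = 0.0147, H₀ = 1.5561 rad.
Bracket: H₀ sin φ sin δ + cos φ cos δ sin H₀ = 1.5561×-0.47101×0.02747 + 0.88213×0.99962×0.99989 = -0.020134 + 0.881698 = 0.861564.
Q̄ = (S₀/π) × [bracket] = (589/π) × 0.861564 = 161.53 W/m².
— Configuration B (φ=+22.6°):
cos H₀ = −tan(+22.6°) tan(+1.700°) = -0.0124, H₀ = 1.5832 rad.
Bracket: H₀ sin φ sin δ + cos φ cos δ sin H₀ = 1.5832×0.38430×0.02967 + 0.92321×0.99956×0.99992 = 0.018052 + 0.922730 = 0.940782.
Q̄ = (S₀/π) × [bracket] = (589/π) × 0.940782 = 176.38 W/m².
Ratio Q̄_A / Q̄_B = 161.53 / 176.38 = 0.9158.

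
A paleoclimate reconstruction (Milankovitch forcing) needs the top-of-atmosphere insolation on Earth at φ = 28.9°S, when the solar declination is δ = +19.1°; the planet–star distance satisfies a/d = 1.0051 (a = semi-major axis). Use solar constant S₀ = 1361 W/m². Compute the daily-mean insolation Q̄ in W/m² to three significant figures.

Q̄ ≈ 260 W/m²

cos H₀ = −tan(-28.9°) tan(+19.100°) = 0.1912, H₀ = 1.3785 rad.
Bracket: H₀ sin φ sin δ + cos φ cos δ sin H₀ = 1.3785×-0.48328×0.32722 + 0.87546×0.94495×0.98156 = -0.217994 + 0.812011 = 0.594017.
Inverse-square distance factor (a/d)² = 1.0051² = 1.010226.
Q̄ = (S₀/π) × 1.010226 × [bracket] = (1361/π) × 1.010226 × 0.594017 = 260.0 W/m².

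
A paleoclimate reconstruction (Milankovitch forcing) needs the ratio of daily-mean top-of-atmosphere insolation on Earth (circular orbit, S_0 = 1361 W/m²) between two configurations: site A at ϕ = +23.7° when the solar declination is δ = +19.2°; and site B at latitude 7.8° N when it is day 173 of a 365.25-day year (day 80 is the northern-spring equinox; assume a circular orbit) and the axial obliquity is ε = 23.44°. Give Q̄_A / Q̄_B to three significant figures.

Q̄_A / Q̄_B ≈ 1.09

— Configuration A (ϕ=+23.7°):
cos h₀ = −tan(+23.7°) tan(+19.200°) = -0.1529, h₀ = 1.7243 rad.
Bracket: h₀ sin ϕ sin δ + cos ϕ cos δ sin h₀ = 1.7243×0.40195×0.32887 + 0.91566×0.94438×0.98825 = 0.227934 + 0.854570 = 1.082504.
Q̄ = (S_0/π) × [bracket] = (1361/π) × 1.082504 = 468.96 W/m².
— Configuration B (ϕ=+7.8°):
Solar longitude: L_s = 360° × (173 − 80)/365.25 = 91.663°.
sin δ = sin 23.44° × sin 91.663° = 0.39762, so δ = +23.430°.
cos h₀ = −tan(+7.8°) tan(+23.430°) = -0.0594, h₀ = 1.6302 rad.
Bracket: h₀ sin ϕ sin δ + cos ϕ cos δ sin h₀ = 1.6302×0.13572×0.39762 + 0.99075×0.91755×0.99824 = 0.087974 + 0.907463 = 0.995437.
Q̄ = (S_0/π) × [bracket] = (1361/π) × 0.995437 = 431.24 W/m².
Ratio Q̄_A / Q̄_B = 468.96 / 431.24 = 1.087.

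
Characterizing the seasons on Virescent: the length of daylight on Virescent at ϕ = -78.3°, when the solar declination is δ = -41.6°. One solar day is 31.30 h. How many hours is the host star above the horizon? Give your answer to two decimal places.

31.30 h

Sunrise equation: cos h₀ = −tan ϕ · tan δ = -4.2872 ≤ −1, so the host star never sets (polar day) and h₀ = π.
Daylight = 2h₀/(2π) × 31.30 h = (3.1416/π) × 31.30 = 31.30 h.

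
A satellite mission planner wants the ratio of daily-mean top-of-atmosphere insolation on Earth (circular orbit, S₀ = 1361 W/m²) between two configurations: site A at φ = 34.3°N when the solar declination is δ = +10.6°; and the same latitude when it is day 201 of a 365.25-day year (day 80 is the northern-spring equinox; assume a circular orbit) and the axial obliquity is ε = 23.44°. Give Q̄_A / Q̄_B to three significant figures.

Q̄_A / Q̄_B ≈ 0.887

— Configuration A (φ=+34.3°):
cos H₀ = −tan(+34.3°) tan(+10.600°) = -0.1277, H₀ = 1.6988 rad.
Bracket: H₀ sin φ sin δ + cos φ cos δ sin H₀ = 1.6988×0.56353×0.18395 + 0.82610×0.98294×0.99182 = 0.176100 + 0.805365 = 0.981465.
Q̄ = (S₀/π) × [bracket] = (1361/π) × 0.981465 = 425.19 W/m².
— Configuration B (φ=+34.3°):
Solar longitude: λ_s = 360° × (201 − 80)/365.25 = 119.261°.
sin δ = sin 23.44° × sin 119.261° = 0.34703, so δ = +20.306°.
cos H₀ = −tan(+34.3°) tan(+20.306°) = -0.2524, H₀ = 1.8260 rad.
Bracket: H₀ sin φ sin δ + cos φ cos δ sin H₀ = 1.8260×0.56353×0.34703 + 0.82610×0.93785×0.96762 = 0.357096 + 0.749671 = 1.106767.
Q̄ = (S₀/π) × [bracket] = (1361/π) × 1.106767 = 479.47 W/m².
Ratio Q̄_A / Q̄_B = 425.19 / 479.47 = 0.8868.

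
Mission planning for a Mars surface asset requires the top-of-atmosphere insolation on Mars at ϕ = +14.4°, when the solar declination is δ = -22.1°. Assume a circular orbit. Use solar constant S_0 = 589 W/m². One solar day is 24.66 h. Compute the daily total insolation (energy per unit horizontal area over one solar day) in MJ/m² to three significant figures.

12.6 MJ/m²

cos h₀ = −tan(+14.4°) tan(-22.100°) = 0.1043, h₀ = 1.4663 rad.
Bracket: h₀ sin ϕ sin δ + cos ϕ cos δ sin h₀ = 1.4663×0.24869×-0.37622 + 0.96858×0.92653×0.99455 = -0.137190 + 0.892527 = 0.755337.
Q̄ = (S_0/π) × [bracket] = (589/π) × 0.755337 = 141.61 W/m².
Daily total = Q̄ × 24.66 h × 3600 s/h = 141.61 × 24.66 × 3600 / 10⁶ = 12.57 MJ/m².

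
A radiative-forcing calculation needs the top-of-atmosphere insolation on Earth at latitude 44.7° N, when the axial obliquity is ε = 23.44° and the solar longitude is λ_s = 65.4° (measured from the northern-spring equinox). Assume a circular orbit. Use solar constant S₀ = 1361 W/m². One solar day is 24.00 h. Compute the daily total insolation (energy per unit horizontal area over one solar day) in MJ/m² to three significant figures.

Solar declination: sin δ = sin ε · sin λ_s = sin 23.44° × sin 65.4° = 0.36168, so δ = +21.204°.
cos H₀ = −tan(+44.7°) tan(+21.204°) = -0.3839, H₀ = 1.9648 rad.
Bracket: H₀ sin φ sin δ + cos φ cos δ sin H₀ = 1.9648×0.70339×0.36168 + 0.71080×0.93230×0.92337 = 0.499849 + 0.611898 = 1.111747.
Q̄ = (S₀/π) × [bracket] = (1361/π) × 1.111747 = 481.63 W/m².
Daily total = Q̄ × 24.00 h × 3600 s/h = 481.63 × 24.00 × 3600 / 10⁶ = 41.61 MJ/m².

41.6 MJ/m²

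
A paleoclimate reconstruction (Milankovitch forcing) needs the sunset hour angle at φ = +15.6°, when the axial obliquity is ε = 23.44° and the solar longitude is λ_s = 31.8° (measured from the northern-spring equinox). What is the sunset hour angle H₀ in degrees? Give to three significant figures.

H₀ = 93.4°

Solar declination: sin δ = sin ε · sin λ_s = sin 23.44° × sin 31.8° = 0.20962, so δ = +12.100°.
cos H₀ = −tan φ · tan δ = −tan(+15.6°) × tan(+12.100°) = -0.0599, so H₀ = 1.6307 rad = 93.43°.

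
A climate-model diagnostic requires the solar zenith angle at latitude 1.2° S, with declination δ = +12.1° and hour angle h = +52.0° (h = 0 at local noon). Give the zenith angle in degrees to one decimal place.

θ_z = 53.3°

cos θ_z = sin φ sin δ + cos φ cos δ cos h = -0.004390 + 0.601851 = 0.597461.
θ_z = arccos(0.597461) = 53.3°.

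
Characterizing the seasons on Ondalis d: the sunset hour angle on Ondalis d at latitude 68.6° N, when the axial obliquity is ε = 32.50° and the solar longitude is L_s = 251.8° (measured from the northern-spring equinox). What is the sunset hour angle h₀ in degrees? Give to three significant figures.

Solar declination: sin δ = sin ε · sin L_s = sin 32.50° × sin 251.8° = -0.51042, so δ = -30.692°.
cos h₀ = −tan ϕ · tan δ = 1.5146 ≥ 1, so the host star never rises (polar night) and h₀ = 0.

h₀ = 0.00°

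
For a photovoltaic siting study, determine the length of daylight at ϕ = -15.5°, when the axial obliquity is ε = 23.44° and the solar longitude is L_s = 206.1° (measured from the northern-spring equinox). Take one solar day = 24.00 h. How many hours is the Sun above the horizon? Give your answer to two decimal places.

12.38 h

Solar declination: sin δ = sin ε · sin L_s = sin 23.44° × sin 206.1° = -0.17500, so δ = -10.079°.
cos h₀ = −tan ϕ · tan δ = −tan(-15.5°) × tan(-10.079°) = -0.0493, so h₀ = 1.6201 rad = 92.83°.
Daylight = 2h₀/(2π) × 24.00 h = (1.6201/π) × 24.00 = 12.38 h.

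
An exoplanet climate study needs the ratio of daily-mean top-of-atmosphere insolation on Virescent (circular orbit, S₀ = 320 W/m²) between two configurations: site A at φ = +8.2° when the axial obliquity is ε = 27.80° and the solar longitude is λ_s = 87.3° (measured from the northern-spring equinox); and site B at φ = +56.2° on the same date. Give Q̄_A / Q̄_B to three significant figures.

— Configuration A (φ=+8.2°):
Solar declination: sin δ = sin ε · sin λ_s = sin 27.80° × sin 87.3° = 0.46587, so δ = +27.766°.
cos H₀ = −tan(+8.2°) tan(+27.766°) = -0.0759, H₀ = 1.6467 rad.
Bracket: H₀ sin φ sin δ + cos φ cos δ sin H₀ = 1.6467×0.14263×0.46587 + 0.98978×0.88485×0.99712 = 0.109418 + 0.873285 = 0.982703.
Q̄ = (S₀/π) × [bracket] = (320/π) × 0.982703 = 100.10 W/m².
— Configuration B (φ=+56.2°):
cos H₀ = −tan(+56.2°) tan(+27.766°) = -0.7865, H₀ = 2.4759 rad.
Bracket: H₀ sin φ sin δ + cos φ cos δ sin H₀ = 2.4759×0.83098×0.46587 + 0.55630×0.88485×0.61763 = 0.958492 + 0.304023 = 1.262515.
Q̄ = (S₀/π) × [bracket] = (320/π) × 1.262515 = 128.60 W/m².
Ratio Q̄_A / Q̄_B = 100.10 / 128.60 = 0.7784.

Q̄_A / Q̄_B ≈ 0.778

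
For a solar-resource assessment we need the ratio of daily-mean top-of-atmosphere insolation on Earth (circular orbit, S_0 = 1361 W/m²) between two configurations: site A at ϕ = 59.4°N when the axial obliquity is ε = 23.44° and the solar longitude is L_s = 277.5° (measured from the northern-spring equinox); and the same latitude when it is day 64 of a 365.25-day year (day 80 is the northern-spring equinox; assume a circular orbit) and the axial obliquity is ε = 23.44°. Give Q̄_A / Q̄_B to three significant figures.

Q̄_A / Q̄_B ≈ 0.174

— Configuration A (ϕ=+59.4°):
Solar declination: sin δ = sin ε · sin L_s = sin 23.44° × sin 277.5° = -0.39439, so δ = -23.228°.
cos h₀ = −tan(+59.4°) tan(-23.228°) = 0.7257, h₀ = 0.7588 rad.
Bracket: h₀ sin ϕ sin δ + cos ϕ cos δ sin h₀ = 0.7588×0.86074×-0.39439 + 0.50904×0.91895×0.68802 = -0.257588 + 0.321844 = 0.064256.
Q̄ = (S_0/π) × [bracket] = (1361/π) × 0.064256 = 27.837 W/m².
— Configuration B (ϕ=+59.4°):
Solar longitude: L_s = 360° × (64 − 80)/365.25 = -15.770°, i.e. -15.770° + 360° = 344.230°.
sin δ = sin 23.44° × sin 344.230° = -0.10811, so δ = -6.206°.
cos h₀ = −tan(+59.4°) tan(-6.206°) = 0.1839, h₀ = 1.3859 rad.
Bracket: h₀ sin ϕ sin δ + cos ϕ cos δ sin h₀ = 1.3859×0.86074×-0.10811 + 0.50904×0.99414×0.98295 = -0.128964 + 0.497429 = 0.368465.
Q̄ = (S_0/π) × [bracket] = (1361/π) × 0.368465 = 159.63 W/m².
Ratio Q̄_A / Q̄_B = 27.837 / 159.63 = 0.1744.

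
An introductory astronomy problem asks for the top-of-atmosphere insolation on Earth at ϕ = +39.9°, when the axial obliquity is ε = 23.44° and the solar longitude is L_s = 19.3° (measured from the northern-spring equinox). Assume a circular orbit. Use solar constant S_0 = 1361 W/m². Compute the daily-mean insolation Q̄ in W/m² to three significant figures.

Q̄ ≈ 389 W/m²

Solar declination: sin δ = sin ε · sin L_s = sin 23.44° × sin 19.3° = 0.13147, so δ = +7.555°.
cos h₀ = −tan(+39.9°) tan(+7.555°) = -0.1109, h₀ = 1.6819 rad.
Bracket: h₀ sin ϕ sin δ + cos ϕ cos δ sin h₀ = 1.6819×0.64145×0.13147 + 0.76717×0.99132×0.99383 = 0.141837 + 0.755819 = 0.897656.
Q̄ = (S_0/π) × [bracket] = (1361/π) × 0.897656 = 388.9 W/m².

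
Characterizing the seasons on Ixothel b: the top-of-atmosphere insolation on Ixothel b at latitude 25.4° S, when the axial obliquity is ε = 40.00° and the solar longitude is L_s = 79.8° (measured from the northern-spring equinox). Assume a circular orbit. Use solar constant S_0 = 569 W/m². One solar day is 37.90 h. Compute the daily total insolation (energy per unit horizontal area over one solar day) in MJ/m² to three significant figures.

8.07 MJ/m²

Solar declination: sin δ = sin ε · sin L_s = sin 40.00° × sin 79.8° = 0.63263, so δ = +39.244°.
cos h₀ = −tan(-25.4°) tan(+39.244°) = 0.3879, h₀ = 1.1725 rad.
Bracket: h₀ sin ϕ sin δ + cos ϕ cos δ sin h₀ = 1.1725×-0.42894×0.63263 + 0.90334×0.77446×0.92171 = -0.318170 + 0.644829 = 0.326659.
Q̄ = (S_0/π) × [bracket] = (569/π) × 0.326659 = 59.164 W/m².
Daily total = Q̄ × 37.90 h × 3600 s/h = 59.164 × 37.90 × 3600 / 10⁶ = 8.072 MJ/m².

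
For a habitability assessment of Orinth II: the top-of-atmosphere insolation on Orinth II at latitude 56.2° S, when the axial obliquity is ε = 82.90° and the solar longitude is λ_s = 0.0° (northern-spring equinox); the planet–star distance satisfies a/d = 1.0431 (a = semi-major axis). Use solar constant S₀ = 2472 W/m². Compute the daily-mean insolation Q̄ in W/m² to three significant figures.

Q̄ ≈ 476 W/m²

Solar declination: sin δ = sin ε · sin λ_s = sin 82.90° × sin 0.0° = 0.00000, so δ = +0.000°.
cos H₀ = −tan(-56.2°) tan(+0.000°) = 0.0000, H₀ = 1.5708 rad.
Bracket: H₀ sin φ sin δ + cos φ cos δ sin H₀ = 1.5708×-0.83098×0.00000 + 0.55630×1.00000×1.00000 = -0.000000 + 0.556300 = 0.556300.
Inverse-square distance factor (a/d)² = 1.0431² = 1.088058.
Q̄ = (S₀/π) × 1.088058 × [bracket] = (2472/π) × 1.088058 × 0.556300 = 476.3 W/m².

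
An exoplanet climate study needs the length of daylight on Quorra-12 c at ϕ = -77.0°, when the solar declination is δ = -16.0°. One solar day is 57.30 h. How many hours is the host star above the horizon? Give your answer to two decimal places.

57.30 h

Sunrise equation: cos h₀ = −tan ϕ · tan δ = -1.2420 ≤ −1, so the host star never sets (polar day) and h₀ = π.
Daylight = 2h₀/(2π) × 57.30 h = (3.1416/π) × 57.30 = 57.30 h.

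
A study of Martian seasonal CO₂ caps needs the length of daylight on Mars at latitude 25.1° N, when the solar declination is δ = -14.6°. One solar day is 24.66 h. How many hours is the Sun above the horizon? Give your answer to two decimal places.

11.37 h

cos h₀ = −tan ϕ · tan δ = −tan(+25.1°) × tan(-14.600°) = 0.1220, so h₀ = 1.4485 rad = 82.99°.
Daylight = 2h₀/(2π) × 24.66 h = (1.4485/π) × 24.66 = 11.37 h.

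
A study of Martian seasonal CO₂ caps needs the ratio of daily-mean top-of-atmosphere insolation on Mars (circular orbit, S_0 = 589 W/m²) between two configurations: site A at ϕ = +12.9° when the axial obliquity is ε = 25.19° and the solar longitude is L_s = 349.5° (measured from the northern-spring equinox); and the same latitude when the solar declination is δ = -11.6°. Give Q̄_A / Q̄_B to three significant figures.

— Configuration A (ϕ=+12.9°):
Solar declination: sin δ = sin ε · sin L_s = sin 25.19° × sin 349.5° = -0.07756, so δ = -4.449°.
cos h₀ = −tan(+12.9°) tan(-4.449°) = 0.0178, h₀ = 1.5530 rad.
Bracket: h₀ sin ϕ sin δ + cos ϕ cos δ sin h₀ = 1.5530×0.22325×-0.07756 + 0.97476×0.99699×0.99984 = -0.026891 + 0.971670 = 0.944779.
Q̄ = (S_0/π) × [bracket] = (589/π) × 0.944779 = 177.13 W/m².
— Configuration B (ϕ=+12.9°):
cos h₀ = −tan(+12.9°) tan(-11.600°) = 0.0470, h₀ = 1.5238 rad.
Bracket: h₀ sin ϕ sin δ + cos ϕ cos δ sin h₀ = 1.5238×0.22325×-0.20108 + 0.97476×0.97958×0.99889 = -0.068405 + 0.953796 = 0.885391.
Q̄ = (S_0/π) × [bracket] = (589/π) × 0.885391 = 166.00 W/m².
Ratio Q̄_A / Q̄_B = 177.13 / 166.00 = 1.067.

Q̄_A / Q̄_B ≈ 1.07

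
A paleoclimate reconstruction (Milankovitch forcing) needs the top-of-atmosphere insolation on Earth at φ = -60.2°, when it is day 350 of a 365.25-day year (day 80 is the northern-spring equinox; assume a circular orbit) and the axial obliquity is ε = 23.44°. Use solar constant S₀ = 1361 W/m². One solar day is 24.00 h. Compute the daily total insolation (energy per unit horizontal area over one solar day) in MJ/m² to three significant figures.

Solar longitude: λ_s = 360° × (350 − 80)/365.25 = 266.119°.
sin δ = sin 23.44° × sin 266.119° = -0.39688, so δ = -23.383°.
cos H₀ = −tan(-60.2°) tan(-23.383°) = -0.7550, H₀ = 2.4264 rad.
Bracket: H₀ sin φ sin δ + cos φ cos δ sin H₀ = 2.4264×-0.86777×-0.39688 + 0.49697×0.91787×0.65574 = 0.835654 + 0.299118 = 1.134772.
Q̄ = (S₀/π) × [bracket] = (1361/π) × 1.134772 = 491.61 W/m².
Daily total = Q̄ × 24.00 h × 3600 s/h = 491.61 × 24.00 × 3600 / 10⁶ = 42.48 MJ/m².

42.5 MJ/m²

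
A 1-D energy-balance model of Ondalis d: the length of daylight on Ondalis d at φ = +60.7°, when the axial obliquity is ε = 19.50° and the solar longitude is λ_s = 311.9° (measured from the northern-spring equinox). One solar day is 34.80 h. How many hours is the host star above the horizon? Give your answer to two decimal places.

12.14 h

Solar declination: sin δ = sin ε · sin λ_s = sin 19.50° × sin 311.9° = -0.24846, so δ = -14.386°.
cos H₀ = −tan φ · tan δ = −tan(+60.7°) × tan(-14.386°) = 0.4571, so H₀ = 1.0961 rad = 62.80°.
Daylight = 2H₀/(2π) × 34.80 h = (1.0961/π) × 34.80 = 12.14 h.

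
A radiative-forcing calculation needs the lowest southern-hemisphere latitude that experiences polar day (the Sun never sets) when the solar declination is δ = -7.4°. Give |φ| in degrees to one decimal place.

|φ| = 82.6°

Polar day requires cos H₀ = −tan φ tan δ ≤ −1, i.e. tan φ tan δ ≥ 1.
The boundary is |tan φ| · |tan δ| = 1, so |φ| = 90° − |δ| = 90° − 7.4° = 82.6° in the southern hemisphere.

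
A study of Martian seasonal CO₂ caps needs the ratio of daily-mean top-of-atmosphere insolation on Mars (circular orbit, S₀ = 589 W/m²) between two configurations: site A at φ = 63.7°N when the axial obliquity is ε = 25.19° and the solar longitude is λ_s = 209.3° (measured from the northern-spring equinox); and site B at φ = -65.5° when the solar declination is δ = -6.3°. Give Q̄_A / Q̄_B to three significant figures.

— Configuration A (φ=+63.7°):
Solar declination: sin δ = sin ε · sin λ_s = sin 25.19° × sin 209.3° = -0.20829, so δ = -12.022°.
cos H₀ = −tan(+63.7°) tan(-12.022°) = 0.4309, H₀ = 1.1253 rad.
Bracket: H₀ sin φ sin δ + cos φ cos δ sin H₀ = 1.1253×0.89649×-0.20829 + 0.44307×0.97807×0.90240 = -0.210127 + 0.391058 = 0.180931.
Q̄ = (S₀/π) × [bracket] = (589/π) × 0.180931 = 33.922 W/m².
— Configuration B (φ=-65.5°):
cos H₀ = −tan(-65.5°) tan(-6.300°) = -0.2423, H₀ = 1.8155 rad.
Bracket: H₀ sin φ sin δ + cos φ cos δ sin H₀ = 1.8155×-0.90996×-0.10973 + 0.41469×0.99396×0.97021 = 0.181278 + 0.399906 = 0.581184.
Q̄ = (S₀/π) × [bracket] = (589/π) × 0.581184 = 108.96 W/m².
Ratio Q̄_A / Q̄_B = 33.922 / 108.96 = 0.3113.

Q̄_A / Q̄_B ≈ 0.311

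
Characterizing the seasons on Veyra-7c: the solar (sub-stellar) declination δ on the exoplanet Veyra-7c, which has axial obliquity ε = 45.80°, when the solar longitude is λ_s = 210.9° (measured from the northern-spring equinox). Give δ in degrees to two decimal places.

sin δ = sin ε · sin λ_s = sin 45.80° × sin 210.9° = -0.368163.
δ = arcsin(-0.368163) = -21.60°.

δ = -21.60°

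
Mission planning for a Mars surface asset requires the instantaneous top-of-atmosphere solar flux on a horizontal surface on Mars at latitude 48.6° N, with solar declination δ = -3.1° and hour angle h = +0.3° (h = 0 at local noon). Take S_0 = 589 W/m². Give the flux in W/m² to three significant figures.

365 W/m²

cos θ_z = sin ϕ sin δ + cos ϕ cos δ cos h = -0.040565 + 0.660335 = 0.619770.
Flux = S_0 · cos θ_z = 589 × 0.619770 = 365.0 W/m².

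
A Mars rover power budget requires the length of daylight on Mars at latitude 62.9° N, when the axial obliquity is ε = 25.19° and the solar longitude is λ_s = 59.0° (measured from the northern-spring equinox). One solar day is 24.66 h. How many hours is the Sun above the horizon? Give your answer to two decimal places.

Solar declination: sin δ = sin ε · sin λ_s = sin 25.19° × sin 59.0° = 0.36483, so δ = +21.397°.
cos H₀ = −tan φ · tan δ = −tan(+62.9°) × tan(+21.397°) = -0.7657, so H₀ = 2.4429 rad = 139.97°.
Daylight = 2H₀/(2π) × 24.66 h = (2.4429/π) × 24.66 = 19.18 h.

19.18 h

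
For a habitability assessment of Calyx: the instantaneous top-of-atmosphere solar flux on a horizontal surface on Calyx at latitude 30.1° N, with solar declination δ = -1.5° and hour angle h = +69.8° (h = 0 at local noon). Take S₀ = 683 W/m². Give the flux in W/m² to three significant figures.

cos θ_z = sin φ sin δ + cos φ cos δ cos h = -0.013128 + 0.298633 = 0.285505.
Flux = S₀ · cos θ_z = 683 × 0.285505 = 195.0 W/m².

195 W/m²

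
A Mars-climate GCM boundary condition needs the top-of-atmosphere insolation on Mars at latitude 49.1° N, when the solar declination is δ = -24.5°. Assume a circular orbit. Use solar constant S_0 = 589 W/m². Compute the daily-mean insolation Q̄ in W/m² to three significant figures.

cos h₀ = −tan(+49.1°) tan(-24.500°) = 0.5261, h₀ = 1.0168 rad.
Bracket: h₀ sin ϕ sin δ + cos ϕ cos δ sin h₀ = 1.0168×0.75585×-0.41469 + 0.65474×0.90996×0.85042 = -0.318709 + 0.506669 = 0.187960.
Q̄ = (S_0/π) × [bracket] = (589/π) × 0.187960 = 35.24 W/m².

Q̄ ≈ 35.2 W/m²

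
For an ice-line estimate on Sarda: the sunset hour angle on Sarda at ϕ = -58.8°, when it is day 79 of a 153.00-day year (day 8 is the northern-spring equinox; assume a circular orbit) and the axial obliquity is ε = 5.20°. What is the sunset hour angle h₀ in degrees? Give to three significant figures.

h₀ = 88.1°

Solar longitude: L_s = 360° × (79 − 8)/153.00 = 167.059°.
sin δ = sin 5.20° × sin 167.059° = 0.02030, so δ = +1.163°.
cos h₀ = −tan ϕ · tan δ = −tan(-58.8°) × tan(+1.163°) = 0.0335, so h₀ = 1.5373 rad = 88.08°.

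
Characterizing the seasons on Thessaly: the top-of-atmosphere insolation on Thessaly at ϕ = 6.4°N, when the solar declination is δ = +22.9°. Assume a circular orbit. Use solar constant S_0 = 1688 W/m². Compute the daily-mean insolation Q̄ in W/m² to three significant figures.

cos h₀ = −tan(+6.4°) tan(+22.900°) = -0.0474, h₀ = 1.6182 rad.
Bracket: h₀ sin ϕ sin δ + cos ϕ cos δ sin h₀ = 1.6182×0.11147×0.38912 + 0.99377×0.92119×0.99888 = 0.070190 + 0.914426 = 0.984616.
Q̄ = (S_0/π) × [bracket] = (1688/π) × 0.984616 = 529.0 W/m².

Q̄ ≈ 529 W/m²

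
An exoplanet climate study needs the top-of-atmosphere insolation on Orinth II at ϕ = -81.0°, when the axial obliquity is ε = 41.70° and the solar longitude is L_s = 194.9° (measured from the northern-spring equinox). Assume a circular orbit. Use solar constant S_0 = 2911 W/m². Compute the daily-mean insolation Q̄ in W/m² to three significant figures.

Solar declination: sin δ = sin ε · sin L_s = sin 41.70° × sin 194.9° = -0.17105, so δ = -9.849°.
cos h₀ = −tan(-81.0°) tan(-9.849°) = -1.0961 ≤ −1 ⇒ polar day, h₀ = π.
Bracket: h₀ sin ϕ sin δ + cos ϕ cos δ sin h₀ = 3.1416×-0.98769×-0.17105 + 0.15643×0.98526×0.00000 = 0.530756 + 0.000000 = 0.530756.
Q̄ = (S_0/π) × [bracket] = (2911/π) × 0.530756 = 491.8 W/m².

Q̄ ≈ 492 W/m²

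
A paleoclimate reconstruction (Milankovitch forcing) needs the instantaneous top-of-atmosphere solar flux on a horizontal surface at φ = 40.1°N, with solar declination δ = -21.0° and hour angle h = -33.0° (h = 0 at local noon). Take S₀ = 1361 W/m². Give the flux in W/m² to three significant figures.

501 W/m²

cos θ_z = sin φ sin δ + cos φ cos δ cos h = -0.230833 + 0.598908 = 0.368075.
Flux = S₀ · cos θ_z = 1361 × 0.368075 = 501.0 W/m².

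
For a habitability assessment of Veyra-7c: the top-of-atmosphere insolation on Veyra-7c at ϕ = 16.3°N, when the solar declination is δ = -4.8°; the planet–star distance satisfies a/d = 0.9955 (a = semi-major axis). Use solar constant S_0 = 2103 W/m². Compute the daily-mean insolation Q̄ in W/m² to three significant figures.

Q̄ ≈ 610 W/m²

cos h₀ = −tan(+16.3°) tan(-4.800°) = 0.0246, h₀ = 1.5462 rad.
Bracket: h₀ sin ϕ sin δ + cos ϕ cos δ sin h₀ = 1.5462×0.28067×-0.08368 + 0.95981×0.99649×0.99970 = -0.036315 + 0.956154 = 0.919839.
Inverse-square distance factor (a/d)² = 0.9955² = 0.991020.
Q̄ = (S_0/π) × 0.991020 × [bracket] = (2103/π) × 0.991020 × 0.919839 = 610.2 W/m².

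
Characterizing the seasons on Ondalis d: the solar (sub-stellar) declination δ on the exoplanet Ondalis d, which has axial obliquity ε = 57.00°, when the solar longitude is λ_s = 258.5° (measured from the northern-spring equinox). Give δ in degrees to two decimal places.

δ = -55.27°

sin δ = sin ε · sin λ_s = sin 57.00° × sin 258.5° = -0.821834.
δ = arcsin(-0.821834) = -55.27°.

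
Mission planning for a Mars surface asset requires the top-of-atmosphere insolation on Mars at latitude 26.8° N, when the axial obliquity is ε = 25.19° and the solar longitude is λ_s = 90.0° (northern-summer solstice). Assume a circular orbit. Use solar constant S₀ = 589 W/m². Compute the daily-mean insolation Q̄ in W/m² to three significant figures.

Solar declination: sin δ = sin ε · sin λ_s = sin 25.19° × sin 90.0° = 0.42562, so δ = +25.190°.
cos H₀ = −tan(+26.8°) tan(+25.190°) = -0.2376, H₀ = 1.8107 rad.
Bracket: H₀ sin φ sin δ + cos φ cos δ sin H₀ = 1.8107×0.45088×0.42562 + 0.89259×0.90490×0.97137 = 0.347480 + 0.784580 = 1.132060.
Q̄ = (S₀/π) × [bracket] = (589/π) × 1.132060 = 212.2 W/m².

Q̄ ≈ 212 W/m²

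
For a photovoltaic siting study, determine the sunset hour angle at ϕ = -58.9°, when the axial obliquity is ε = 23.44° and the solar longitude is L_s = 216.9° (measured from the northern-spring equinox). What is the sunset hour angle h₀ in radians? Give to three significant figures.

Solar declination: sin δ = sin ε · sin L_s = sin 23.44° × sin 216.9° = -0.23884, so δ = -13.818°.
cos h₀ = −tan ϕ · tan δ = −tan(-58.9°) × tan(-13.818°) = -0.4077, so h₀ = 1.9908 rad = 114.06°.

h₀ = 1.99 rad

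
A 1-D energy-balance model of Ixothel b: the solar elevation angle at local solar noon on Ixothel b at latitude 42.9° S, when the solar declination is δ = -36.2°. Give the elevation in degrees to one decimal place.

83.3°

At local noon the hour angle is zero, so the zenith angle equals |φ − δ| = |-42.9° − (-36.200°)| = 6.700°.
Elevation = 90° − 6.700° = 83.3°.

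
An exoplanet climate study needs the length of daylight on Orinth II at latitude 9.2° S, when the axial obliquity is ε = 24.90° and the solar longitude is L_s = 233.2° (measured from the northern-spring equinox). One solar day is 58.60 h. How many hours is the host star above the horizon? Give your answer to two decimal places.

Solar declination: sin δ = sin ε · sin L_s = sin 24.90° × sin 233.2° = -0.33714, so δ = -19.703°.
cos h₀ = −tan ϕ · tan δ = −tan(-9.2°) × tan(-19.703°) = -0.0580, so h₀ = 1.6288 rad = 93.33°.
Daylight = 2h₀/(2π) × 58.60 h = (1.6288/π) × 58.60 = 30.38 h.

30.38 h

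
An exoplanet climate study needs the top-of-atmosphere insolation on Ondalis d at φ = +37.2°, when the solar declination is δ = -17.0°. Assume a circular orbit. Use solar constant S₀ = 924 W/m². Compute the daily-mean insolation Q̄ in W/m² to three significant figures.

cos H₀ = −tan(+37.2°) tan(-17.000°) = 0.2321, H₀ = 1.3366 rad.
Bracket: H₀ sin φ sin δ + cos φ cos δ sin H₀ = 1.3366×0.60460×-0.29237 + 0.79653×0.95630×0.97270 = -0.236267 + 0.740927 = 0.504660.
Q̄ = (S₀/π) × [bracket] = (924/π) × 0.504660 = 148.4 W/m².

Q̄ ≈ 148 W/m²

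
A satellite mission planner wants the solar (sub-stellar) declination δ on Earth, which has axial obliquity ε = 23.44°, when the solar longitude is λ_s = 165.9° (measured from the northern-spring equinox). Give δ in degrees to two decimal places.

δ = +5.56°

sin δ = sin ε · sin λ_s = sin 23.44° × sin 165.9° = 0.096907.
δ = arcsin(0.096907) = +5.56°.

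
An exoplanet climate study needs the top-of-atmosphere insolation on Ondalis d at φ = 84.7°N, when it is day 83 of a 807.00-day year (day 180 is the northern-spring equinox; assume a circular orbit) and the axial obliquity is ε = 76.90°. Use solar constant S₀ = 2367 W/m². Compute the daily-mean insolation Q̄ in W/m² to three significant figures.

Q̄ ≈ 0.00 W/m²

Solar longitude: λ_s = 360° × (83 − 180)/807.00 = -43.271°, i.e. -43.271° + 360° = 316.729°.
sin δ = sin 76.90° × sin 316.729° = -0.66762, so δ = -41.883°.
cos H₀ = −tan(+84.7°) tan(-41.883°) = 9.6664 ≥ 1 ⇒ polar night, H₀ = 0 and Q̄ = 0.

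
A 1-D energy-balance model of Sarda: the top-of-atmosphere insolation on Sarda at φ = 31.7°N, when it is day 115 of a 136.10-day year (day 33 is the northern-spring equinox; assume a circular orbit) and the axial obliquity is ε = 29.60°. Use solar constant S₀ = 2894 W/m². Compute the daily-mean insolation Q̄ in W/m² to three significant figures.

Q̄ ≈ 537 W/m²

Solar longitude: λ_s = 360° × (115 − 33)/136.10 = 216.899°.
sin δ = sin 29.60° × sin 216.899° = -0.29657, so δ = -17.252°.
cos H₀ = −tan(+31.7°) tan(-17.252°) = 0.1918, H₀ = 1.3778 rad.
Bracket: H₀ sin φ sin δ + cos φ cos δ sin H₀ = 1.3778×0.52547×-0.29657 + 0.85081×0.95501×0.98144 = -0.214714 + 0.797451 = 0.582737.
Q̄ = (S₀/π) × [bracket] = (2894/π) × 0.582737 = 536.8 W/m².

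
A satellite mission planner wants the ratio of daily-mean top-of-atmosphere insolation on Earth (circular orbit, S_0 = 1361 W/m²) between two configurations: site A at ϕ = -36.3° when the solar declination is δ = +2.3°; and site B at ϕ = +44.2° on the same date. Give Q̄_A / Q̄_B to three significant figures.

Q̄_A / Q̄_B ≈ 1.01

— Configuration A (ϕ=-36.3°):
cos h₀ = −tan(-36.3°) tan(+2.300°) = 0.0295, h₀ = 1.5413 rad.
Bracket: h₀ sin ϕ sin δ + cos ϕ cos δ sin h₀ = 1.5413×-0.59201×0.04013 + 0.80593×0.99919×0.99956 = -0.036617 + 0.804923 = 0.768306.
Q̄ = (S_0/π) × [bracket] = (1361/π) × 0.768306 = 332.85 W/m².
— Configuration B (ϕ=+44.2°):
cos h₀ = −tan(+44.2°) tan(+2.300°) = -0.0391, h₀ = 1.6099 rad.
Bracket: h₀ sin ϕ sin δ + cos ϕ cos δ sin h₀ = 1.6099×0.69717×0.04013 + 0.71691×0.99919×0.99924 = 0.045041 + 0.715785 = 0.760826.
Q̄ = (S_0/π) × [bracket] = (1361/π) × 0.760826 = 329.60 W/m².
Ratio Q̄_A / Q̄_B = 332.85 / 329.60 = 1.010.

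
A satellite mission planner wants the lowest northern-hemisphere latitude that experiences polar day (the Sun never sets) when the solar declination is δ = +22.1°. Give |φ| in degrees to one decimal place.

Polar day requires cos H₀ = −tan φ tan δ ≤ −1, i.e. tan φ tan δ ≥ 1.
The boundary is |tan φ| · |tan δ| = 1, so |φ| = 90° − |δ| = 90° − 22.1° = 67.9° in the northern hemisphere.

|φ| = 67.9°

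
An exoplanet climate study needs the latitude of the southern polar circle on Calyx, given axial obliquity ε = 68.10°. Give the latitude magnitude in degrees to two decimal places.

21.90°

The polar circle is the lowest latitude that experiences at least one full rotation of continuous darkness at the northern-summer solstice; it lies at |ϕ| = 90° − ε = 90° − 68.10° = 21.90°.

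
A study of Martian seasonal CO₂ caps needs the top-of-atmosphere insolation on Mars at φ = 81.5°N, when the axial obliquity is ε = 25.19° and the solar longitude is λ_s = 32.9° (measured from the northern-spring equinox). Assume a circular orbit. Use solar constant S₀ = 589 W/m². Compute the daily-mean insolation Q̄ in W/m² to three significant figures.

Solar declination: sin δ = sin ε · sin λ_s = sin 25.19° × sin 32.9° = 0.23119, so δ = +13.367°.
cos H₀ = −tan(+81.5°) tan(+13.367°) = -1.5900 ≤ −1 ⇒ polar day, H₀ = π.
Bracket: H₀ sin φ sin δ + cos φ cos δ sin H₀ = 3.1416×0.98902×0.23119 + 0.14781×0.97291×0.00000 = 0.718332 + 0.000000 = 0.718332.
Q̄ = (S₀/π) × [bracket] = (589/π) × 0.718332 = 134.7 W/m².

Q̄ ≈ 135 W/m²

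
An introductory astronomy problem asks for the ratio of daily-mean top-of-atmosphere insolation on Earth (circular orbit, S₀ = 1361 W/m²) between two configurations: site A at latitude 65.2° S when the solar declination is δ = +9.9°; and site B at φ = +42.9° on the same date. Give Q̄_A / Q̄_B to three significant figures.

Q̄_A / Q̄_B ≈ 0.216

— Configuration A (φ=-65.2°):
cos H₀ = −tan(-65.2°) tan(+9.900°) = 0.3777, H₀ = 1.1835 rad.
Bracket: H₀ sin φ sin δ + cos φ cos δ sin H₀ = 1.1835×-0.90778×0.17193 + 0.41945×0.98511×0.92592 = -0.184714 + 0.382594 = 0.197880.
Q̄ = (S₀/π) × [bracket] = (1361/π) × 0.197880 = 85.726 W/m².
— Configuration B (φ=+42.9°):
cos H₀ = −tan(+42.9°) tan(+9.900°) = -0.1622, H₀ = 1.7337 rad.
Bracket: H₀ sin φ sin δ + cos φ cos δ sin H₀ = 1.7337×0.68072×0.17193 + 0.73254×0.98511×0.98676 = 0.202906 + 0.712078 = 0.914984.
Q̄ = (S₀/π) × [bracket] = (1361/π) × 0.914984 = 396.39 W/m².
Ratio Q̄_A / Q̄_B = 85.726 / 396.39 = 0.2163.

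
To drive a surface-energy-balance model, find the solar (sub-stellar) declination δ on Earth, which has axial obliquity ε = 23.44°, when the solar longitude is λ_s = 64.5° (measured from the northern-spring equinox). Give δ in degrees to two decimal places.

δ = +21.04°

sin δ = sin ε · sin λ_s = sin 23.44° × sin 64.5° = 0.359038.
δ = arcsin(0.359038) = +21.04°.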